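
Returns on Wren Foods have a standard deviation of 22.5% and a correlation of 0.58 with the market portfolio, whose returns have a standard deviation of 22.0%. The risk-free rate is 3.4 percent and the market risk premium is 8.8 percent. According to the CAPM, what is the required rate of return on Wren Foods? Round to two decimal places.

β = ρ × σ_i / σ_m = 0.58 × 22.5% / 22.0% = 0.5932
E(R) = 3.4% + 0.5932 × 8.8% = 8.62%

8.62%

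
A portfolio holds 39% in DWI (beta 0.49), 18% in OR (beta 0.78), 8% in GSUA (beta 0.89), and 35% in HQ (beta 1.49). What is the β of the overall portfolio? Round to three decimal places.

β_P = Σ w_i β_i = 0.39×0.49 + 0.18×0.78 + 0.08×0.89 + 0.35×1.49 = 0.9242

0.924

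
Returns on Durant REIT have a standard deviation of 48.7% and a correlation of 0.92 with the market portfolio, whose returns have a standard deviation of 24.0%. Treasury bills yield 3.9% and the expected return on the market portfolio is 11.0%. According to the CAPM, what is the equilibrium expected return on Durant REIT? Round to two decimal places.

β = ρ × σ_i / σ_m = 0.92 × 48.7% / 24.0% = 1.8668
MRP = 11.0% − 3.9% = 7.10%
E(R) = 3.9% + 1.8668 × 7.1% = 17.15%

17.15%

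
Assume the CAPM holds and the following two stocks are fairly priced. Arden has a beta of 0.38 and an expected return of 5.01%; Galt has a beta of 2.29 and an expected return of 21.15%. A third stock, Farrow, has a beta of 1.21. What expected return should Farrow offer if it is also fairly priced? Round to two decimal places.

MRP (SML slope) = (21.15% − 5.01%) / (2.29 − 0.38) = 16.14% / 1.91 = 8.4503%
R_f (intercept) = 5.01% − 0.38 × 8.4503% = 1.7989%
E(R_Farrow) = R_f + β × MRP = 1.7989% + 1.21 × 8.4503% = 12.02%

12.02%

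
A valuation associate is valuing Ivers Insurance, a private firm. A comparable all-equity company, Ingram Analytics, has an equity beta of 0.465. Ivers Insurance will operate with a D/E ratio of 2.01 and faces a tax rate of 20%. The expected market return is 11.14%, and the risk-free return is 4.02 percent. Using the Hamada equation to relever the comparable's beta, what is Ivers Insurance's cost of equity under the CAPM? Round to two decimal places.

12.65%

β_L = β_U × [1 + (1 − t)(D/E)] = 0.465 × [1 + (1 − 0.20) × 2.01]
    = 0.465 × [1 + 0.80 × 2.01] = 0.465 × 2.6080 = 1.2127
MRP = 11.14% − 4.02% = 7.12%
E(R) = R_f + β_L × MRP = 4.02% + 1.2127 × 7.12% = 12.65%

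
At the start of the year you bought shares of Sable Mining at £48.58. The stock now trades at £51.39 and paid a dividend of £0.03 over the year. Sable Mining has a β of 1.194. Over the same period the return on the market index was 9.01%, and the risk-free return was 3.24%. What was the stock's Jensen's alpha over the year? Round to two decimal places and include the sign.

Realised HPR = (P1 + D1 − P0) / P0 = (51.39 + 0.03 − 48.58) / 48.58 = 2.84 / 48.58 = 5.8460%
MRP = 9.01% − 3.24% = 5.77%
CAPM required = R_f + β·MRP = 3.24% + 1.194 × 5.77% = 10.12938%
α = realised − required = 5.8460% − 10.12938% = -4.28%

-4.28%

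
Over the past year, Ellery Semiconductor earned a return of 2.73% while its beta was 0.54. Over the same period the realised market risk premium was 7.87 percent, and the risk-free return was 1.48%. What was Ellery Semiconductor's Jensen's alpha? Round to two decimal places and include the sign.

-3.00%

CAPM benchmark = R_f + β(R_m − R_f) = 1.48% + 0.54 × 7.87% = 5.7298%
α = actual − benchmark = 2.73% − 5.7298% = -3.00%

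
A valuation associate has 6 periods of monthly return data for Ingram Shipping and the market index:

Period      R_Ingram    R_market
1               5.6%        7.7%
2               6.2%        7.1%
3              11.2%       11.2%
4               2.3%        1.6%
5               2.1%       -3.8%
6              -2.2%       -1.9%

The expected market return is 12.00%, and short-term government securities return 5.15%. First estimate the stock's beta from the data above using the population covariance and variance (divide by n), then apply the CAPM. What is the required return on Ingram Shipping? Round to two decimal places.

9.84%

Mean R_i = (5.6 + 6.2 + 11.2 + 2.3 + 2.1 − 2.2) / 6 = 4.2000%
Mean R_m = (7.7 + 7.1 + 11.2 + 1.6 − 3.8 − 1.9) / 6 = 3.6500%
Σ(R_i − R̄_i)(R_m − R̄_m) = 120.4800  ⇒  Cov = 120.4800 / 6 = 20.0800
Σ(R_m − R̄_m)² = 175.8150  ⇒  Var(R_m) = 175.8150 / 6 = 29.3025
β = Cov / Var(R_m) = 20.0800 / 29.3025 = 0.6853
MRP = 12.00% − 5.15% = 6.85%
E(R) = R_f + β × MRP = 5.15% + 0.6853 × 6.85% = 9.84%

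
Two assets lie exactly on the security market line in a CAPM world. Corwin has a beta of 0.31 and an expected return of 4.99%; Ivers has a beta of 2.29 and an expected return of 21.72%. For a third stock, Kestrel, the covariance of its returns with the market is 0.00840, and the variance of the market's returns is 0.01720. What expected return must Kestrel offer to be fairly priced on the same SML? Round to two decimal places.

6.50%

MRP = (21.72% − 4.99%) / (2.29 − 0.31) = 8.4495%
R_f = 4.99% − 0.31 × 8.4495% = 2.3707%
β_Kestrel = Cov / Var(R_m) = 0.00840 / 0.01720 = 0.4884
E(R_Kestrel) = R_f + β × MRP = 2.3707% + 0.4884 × 8.4495% = 6.50%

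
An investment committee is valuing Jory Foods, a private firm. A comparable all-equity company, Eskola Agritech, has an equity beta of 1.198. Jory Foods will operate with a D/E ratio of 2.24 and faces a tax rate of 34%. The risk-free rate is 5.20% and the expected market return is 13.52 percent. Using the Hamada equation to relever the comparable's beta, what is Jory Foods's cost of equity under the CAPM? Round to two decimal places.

β_L = β_U × [1 + (1 − t)(D/E)] = 1.198 × [1 + (1 − 0.34) × 2.24]
    = 1.198 × [1 + 0.66 × 2.24] = 1.198 × 2.4784 = 2.9691
MRP = 13.52% − 5.20% = 8.32%
E(R) = R_f + β_L × MRP = 5.20% + 2.9691 × 8.32% = 29.90%

29.90%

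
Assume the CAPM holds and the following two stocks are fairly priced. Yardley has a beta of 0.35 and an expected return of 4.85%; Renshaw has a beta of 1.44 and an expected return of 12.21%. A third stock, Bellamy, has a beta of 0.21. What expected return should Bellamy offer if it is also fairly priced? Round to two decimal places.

3.90%

MRP (SML slope) = (12.21% − 4.85%) / (1.44 − 0.35) = 7.36% / 1.09 = 6.7523%
R_f (intercept) = 4.85% − 0.35 × 6.7523% = 2.4867%
E(R_Bellamy) = R_f + β × MRP = 2.4867% + 0.21 × 6.7523% = 3.90%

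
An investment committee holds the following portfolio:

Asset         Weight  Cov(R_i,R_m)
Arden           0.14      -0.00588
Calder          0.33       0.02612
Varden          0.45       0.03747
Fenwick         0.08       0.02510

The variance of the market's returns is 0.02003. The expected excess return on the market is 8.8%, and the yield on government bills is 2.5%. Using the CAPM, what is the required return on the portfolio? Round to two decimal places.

β_Arden = -0.00588 / 0.02003 = -0.2936
β_Calder = 0.02612 / 0.02003 = 1.3040
β_Varden = 0.03747 / 0.02003 = 1.8707
β_Fenwick = 0.02510 / 0.02003 = 1.2531
β_P = Σ w_i β_i = 0.14×-0.2936 + 0.33×1.3040 + 0.45×1.8707 + 0.08×1.2531 = 1.3313
E(R_P) = R_f + β_P × MRP = 2.5% + 1.3313 × 8.8% = 14.22%

14.22%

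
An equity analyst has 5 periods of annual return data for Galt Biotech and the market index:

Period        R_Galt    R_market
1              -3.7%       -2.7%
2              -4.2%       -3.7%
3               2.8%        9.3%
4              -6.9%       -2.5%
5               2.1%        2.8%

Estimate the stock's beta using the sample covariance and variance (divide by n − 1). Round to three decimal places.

Mean R_i = (-3.7 − 4.2 + 2.8 − 6.9 + 2.1) / 5 = -1.9800%
Mean R_m = (-2.7 − 3.7 + 9.3 − 2.5 + 2.8) / 5 = 0.6400%
Σ(R_i − R̄_i)(R_m − R̄_m) = 81.0360  ⇒  Cov = 81.0360 / 4 = 20.2590
Σ(R_m − R̄_m)² = 119.5120  ⇒  Var(R_m) = 119.5120 / 4 = 29.8780
β = Cov / Var(R_m) = 20.2590 / 29.8780 = 0.6781

0.678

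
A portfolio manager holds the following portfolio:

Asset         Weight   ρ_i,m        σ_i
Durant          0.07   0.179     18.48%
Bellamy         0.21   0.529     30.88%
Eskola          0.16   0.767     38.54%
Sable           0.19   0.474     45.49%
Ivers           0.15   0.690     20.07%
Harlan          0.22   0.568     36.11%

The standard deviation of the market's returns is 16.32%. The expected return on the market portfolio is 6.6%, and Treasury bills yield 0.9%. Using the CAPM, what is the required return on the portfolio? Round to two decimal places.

β_Durant = 0.179 × 18.48% / 16.32% = 0.2027
β_Bellamy = 0.529 × 30.88% / 16.32% = 1.0010
β_Eskola = 0.767 × 38.54% / 16.32% = 1.8113
β_Sable = 0.474 × 45.49% / 16.32% = 1.3212
β_Ivers = 0.690 × 20.07% / 16.32% = 0.8485
β_Harlan = 0.568 × 36.11% / 16.32% = 1.2568
β_P = Σ w_i β_i = 0.07×0.2027 + 0.21×1.0010 + 0.16×1.8113 + 0.19×1.3212 + 0.15×0.8485 + 0.22×1.2568 = 1.1690
MRP = 6.6% − 0.9% = 5.70%
E(R_P) = R_f + β_P × MRP = 0.9% + 1.1690 × 5.7% = 7.56%

7.56%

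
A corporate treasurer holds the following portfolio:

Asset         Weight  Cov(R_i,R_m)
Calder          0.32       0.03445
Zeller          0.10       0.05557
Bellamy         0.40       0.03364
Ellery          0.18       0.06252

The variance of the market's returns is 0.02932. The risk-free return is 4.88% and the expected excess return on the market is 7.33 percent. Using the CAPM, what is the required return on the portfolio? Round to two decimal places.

15.20%

β_Calder = 0.03445 / 0.02932 = 1.1750
β_Zeller = 0.05557 / 0.02932 = 1.8953
β_Bellamy = 0.03364 / 0.02932 = 1.1473
β_Ellery = 0.06252 / 0.02932 = 2.1323
β_P = Σ w_i β_i = 0.32×1.1750 + 0.10×1.8953 + 0.40×1.1473 + 0.18×2.1323 = 1.4083
E(R_P) = R_f + β_P × MRP = 4.88% + 1.4083 × 7.33% = 15.20%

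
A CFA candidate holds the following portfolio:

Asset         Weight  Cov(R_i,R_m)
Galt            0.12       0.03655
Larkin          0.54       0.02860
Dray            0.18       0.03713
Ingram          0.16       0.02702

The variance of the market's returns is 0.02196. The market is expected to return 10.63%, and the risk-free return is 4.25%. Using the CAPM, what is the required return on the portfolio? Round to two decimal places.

β_Galt = 0.03655 / 0.02196 = 1.6644
β_Larkin = 0.02860 / 0.02196 = 1.3024
β_Dray = 0.03713 / 0.02196 = 1.6908
β_Ingram = 0.02702 / 0.02196 = 1.2304
β_P = Σ w_i β_i = 0.12×1.6644 + 0.54×1.3024 + 0.18×1.6908 + 0.16×1.2304 = 1.4042
MRP = 10.63% − 4.25% = 6.38%
E(R_P) = R_f + β_P × MRP = 4.25% + 1.4042 × 6.38% = 13.21%

13.21%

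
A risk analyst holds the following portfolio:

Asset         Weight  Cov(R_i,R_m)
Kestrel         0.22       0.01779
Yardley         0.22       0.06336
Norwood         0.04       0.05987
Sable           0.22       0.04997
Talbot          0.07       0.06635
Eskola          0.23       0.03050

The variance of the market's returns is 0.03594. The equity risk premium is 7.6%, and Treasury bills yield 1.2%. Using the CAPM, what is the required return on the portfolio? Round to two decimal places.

10.27%

β_Kestrel = 0.01779 / 0.03594 = 0.4950
β_Yardley = 0.06336 / 0.03594 = 1.7629
β_Norwood = 0.05987 / 0.03594 = 1.6658
β_Sable = 0.04997 / 0.03594 = 1.3904
β_Talbot = 0.06635 / 0.03594 = 1.8461
β_Eskola = 0.03050 / 0.03594 = 0.8486
β_P = Σ w_i β_i = 0.22×0.4950 + 0.22×1.7629 + 0.04×1.6658 + 0.22×1.3904 + 0.07×1.8461 + 0.23×0.8486 = 1.1937
E(R_P) = R_f + β_P × MRP = 1.2% + 1.1937 × 7.6% = 10.27%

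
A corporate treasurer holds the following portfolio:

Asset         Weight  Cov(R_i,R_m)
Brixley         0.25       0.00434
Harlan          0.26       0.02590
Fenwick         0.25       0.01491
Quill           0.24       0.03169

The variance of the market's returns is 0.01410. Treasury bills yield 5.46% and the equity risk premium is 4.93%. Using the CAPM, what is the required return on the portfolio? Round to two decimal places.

12.16%

β_Brixley = 0.00434 / 0.01410 = 0.3078
β_Harlan = 0.02590 / 0.01410 = 1.8369
β_Fenwick = 0.01491 / 0.01410 = 1.0574
β_Quill = 0.03169 / 0.01410 = 2.2475
β_P = Σ w_i β_i = 0.25×0.3078 + 0.26×1.8369 + 0.25×1.0574 + 0.24×2.2475 = 1.3583
E(R_P) = R_f + β_P × MRP = 5.46% + 1.3583 × 4.93% = 12.16%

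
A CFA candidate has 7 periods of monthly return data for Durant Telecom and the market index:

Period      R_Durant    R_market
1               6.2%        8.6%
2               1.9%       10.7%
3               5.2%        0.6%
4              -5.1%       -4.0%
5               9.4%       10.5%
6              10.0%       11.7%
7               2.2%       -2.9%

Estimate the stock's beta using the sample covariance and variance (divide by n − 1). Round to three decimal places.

0.553

Mean R_i = (6.2 + 1.9 + 5.2 − 5.1 + 9.4 + 10.0 + 2.2) / 7 = 4.2571%
Mean R_m = (8.6 + 10.7 + 0.6 − 4.0 + 10.5 + 11.7 − 2.9) / 7 = 5.0286%
Σ(R_i − R̄_i)(R_m − R̄_m) = 156.6386  ⇒  Cov = 156.6386 / 6 = 26.1064
Σ(R_m − R̄_m)² = 283.3543  ⇒  Var(R_m) = 283.3543 / 6 = 47.2257
β = Cov / Var(R_m) = 26.1064 / 47.2257 = 0.5528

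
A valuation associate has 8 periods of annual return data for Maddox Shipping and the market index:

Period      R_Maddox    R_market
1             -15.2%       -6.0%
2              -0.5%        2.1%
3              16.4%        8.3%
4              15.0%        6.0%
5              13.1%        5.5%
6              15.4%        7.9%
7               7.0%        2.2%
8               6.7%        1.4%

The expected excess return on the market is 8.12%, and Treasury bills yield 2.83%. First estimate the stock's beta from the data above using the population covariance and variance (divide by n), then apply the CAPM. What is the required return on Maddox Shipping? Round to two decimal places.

Mean R_i = (-15.2 − 0.5 + 16.4 + 15.0 + 13.1 + 15.4 + 7.0 + 6.7) / 8 = 7.2375%
Mean R_m = (-6.0 + 2.1 + 8.3 + 6.0 + 5.5 + 7.9 + 2.2 + 1.4) / 8 = 3.4250%
Σ(R_i − R̄_i)(R_m − R̄_m) = 336.4525  ⇒  Cov = 336.4525 / 8 = 42.0566
Σ(R_m − R̄_m)² = 150.9150  ⇒  Var(R_m) = 150.9150 / 8 = 18.8644
β = Cov / Var(R_m) = 42.0566 / 18.8644 = 2.2294
E(R) = R_f + β × MRP = 2.83% + 2.2294 × 8.12% = 20.93%

20.93%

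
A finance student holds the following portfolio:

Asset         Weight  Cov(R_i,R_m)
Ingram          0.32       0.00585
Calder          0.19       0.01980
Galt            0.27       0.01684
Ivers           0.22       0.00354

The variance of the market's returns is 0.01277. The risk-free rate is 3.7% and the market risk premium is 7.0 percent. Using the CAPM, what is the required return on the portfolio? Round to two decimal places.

9.71%

β_Ingram = 0.00585 / 0.01277 = 0.4581
β_Calder = 0.01980 / 0.01277 = 1.5505
β_Galt = 0.01684 / 0.01277 = 1.3187
β_Ivers = 0.00354 / 0.01277 = 0.2772
β_P = Σ w_i β_i = 0.32×0.4581 + 0.19×1.5505 + 0.27×1.3187 + 0.22×0.2772 = 0.8582
E(R_P) = R_f + β_P × MRP = 3.7% + 0.8582 × 7.0% = 9.71%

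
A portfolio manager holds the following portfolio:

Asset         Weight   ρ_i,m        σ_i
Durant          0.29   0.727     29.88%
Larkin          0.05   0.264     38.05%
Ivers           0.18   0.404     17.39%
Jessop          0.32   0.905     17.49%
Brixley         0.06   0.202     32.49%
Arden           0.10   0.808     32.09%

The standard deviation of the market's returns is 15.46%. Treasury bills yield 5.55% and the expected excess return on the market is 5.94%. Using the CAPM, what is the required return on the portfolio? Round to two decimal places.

β_Durant = 0.727 × 29.88% / 15.46% = 1.4051
β_Larkin = 0.264 × 38.05% / 15.46% = 0.6498
β_Ivers = 0.404 × 17.39% / 15.46% = 0.4544
β_Jessop = 0.905 × 17.49% / 15.46% = 1.0238
β_Brixley = 0.202 × 32.49% / 15.46% = 0.4245
β_Arden = 0.808 × 32.09% / 15.46% = 1.6771
β_P = Σ w_i β_i = 0.29×1.4051 + 0.05×0.6498 + 0.18×0.4544 + 0.32×1.0238 + 0.06×0.4245 + 0.10×1.6771 = 1.0426
E(R_P) = R_f + β_P × MRP = 5.55% + 1.0426 × 5.94% = 11.74%

11.74%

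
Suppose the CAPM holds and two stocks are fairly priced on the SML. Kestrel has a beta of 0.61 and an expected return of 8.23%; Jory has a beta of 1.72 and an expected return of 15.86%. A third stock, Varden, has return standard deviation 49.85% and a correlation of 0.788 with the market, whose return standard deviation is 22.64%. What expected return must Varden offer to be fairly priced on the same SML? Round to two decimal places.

15.96%

MRP = (15.86% − 8.23%) / (1.72 − 0.61) = 6.8739%
R_f = 8.23% − 0.61 × 6.8739% = 4.0369%
β_Varden = ρ·σ_i/σ_m = 0.788 × 49.85 / 22.64 = 1.7351
E(R_Varden) = R_f + β × MRP = 4.0369% + 1.7351 × 6.8739% = 15.96%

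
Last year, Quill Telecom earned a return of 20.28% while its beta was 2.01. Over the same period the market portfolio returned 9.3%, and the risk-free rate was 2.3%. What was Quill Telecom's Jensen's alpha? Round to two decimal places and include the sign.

+3.91%

Market excess return = 9.3% − 2.3% = 7.00%
CAPM benchmark = R_f + β(R_m − R_f) = 2.3% + 2.01 × 7.0% = 16.3700%
α = actual − benchmark = 20.28% − 16.3700% = +3.91%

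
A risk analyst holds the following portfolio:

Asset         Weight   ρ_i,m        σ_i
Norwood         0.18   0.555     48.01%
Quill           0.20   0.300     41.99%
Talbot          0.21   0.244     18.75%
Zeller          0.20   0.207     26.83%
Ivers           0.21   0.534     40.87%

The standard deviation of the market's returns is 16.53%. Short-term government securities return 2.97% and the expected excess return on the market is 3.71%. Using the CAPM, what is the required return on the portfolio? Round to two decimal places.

β_Norwood = 0.555 × 48.01% / 16.53% = 1.6120
β_Quill = 0.300 × 41.99% / 16.53% = 0.7621
β_Talbot = 0.244 × 18.75% / 16.53% = 0.2768
β_Zeller = 0.207 × 26.83% / 16.53% = 0.3360
β_Ivers = 0.534 × 40.87% / 16.53% = 1.3203
β_P = Σ w_i β_i = 0.18×1.6120 + 0.20×0.7621 + 0.21×0.2768 + 0.20×0.3360 + 0.21×1.3203 = 0.8452
E(R_P) = R_f + β_P × MRP = 2.97% + 0.8452 × 3.71% = 6.11%

6.11%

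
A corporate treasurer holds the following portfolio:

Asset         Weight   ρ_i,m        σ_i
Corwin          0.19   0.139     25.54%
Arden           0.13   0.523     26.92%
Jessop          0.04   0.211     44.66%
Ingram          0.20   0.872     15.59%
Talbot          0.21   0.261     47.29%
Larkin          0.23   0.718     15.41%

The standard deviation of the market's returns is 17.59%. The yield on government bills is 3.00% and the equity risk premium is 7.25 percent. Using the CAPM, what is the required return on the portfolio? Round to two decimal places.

β_Corwin = 0.139 × 25.54% / 17.59% = 0.2018
β_Arden = 0.523 × 26.92% / 17.59% = 0.8004
β_Jessop = 0.211 × 44.66% / 17.59% = 0.5357
β_Ingram = 0.872 × 15.59% / 17.59% = 0.7729
β_Talbot = 0.261 × 47.29% / 17.59% = 0.7017
β_Larkin = 0.718 × 15.41% / 17.59% = 0.6290
β_P = Σ w_i β_i = 0.19×0.2018 + 0.13×0.8004 + 0.04×0.5357 + 0.20×0.7729 + 0.21×0.7017 + 0.23×0.6290 = 0.6104
E(R_P) = R_f + β_P × MRP = 3.00% + 0.6104 × 7.25% = 7.43%

7.43%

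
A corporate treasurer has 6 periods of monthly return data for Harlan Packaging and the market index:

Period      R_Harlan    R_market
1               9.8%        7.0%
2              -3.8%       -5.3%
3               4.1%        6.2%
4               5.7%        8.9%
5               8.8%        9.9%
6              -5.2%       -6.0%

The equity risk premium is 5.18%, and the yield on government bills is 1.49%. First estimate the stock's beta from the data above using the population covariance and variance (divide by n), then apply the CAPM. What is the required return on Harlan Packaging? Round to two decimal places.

Mean R_i = (9.8 − 3.8 + 4.1 + 5.7 + 8.8 − 5.2) / 6 = 3.2333%
Mean R_m = (7.0 − 5.3 + 6.2 + 8.9 + 9.9 − 6.0) / 6 = 3.4500%
Σ(R_i − R̄_i)(R_m − R̄_m) = 216.2800  ⇒  Cov = 216.2800 / 6 = 36.0467
Σ(R_m − R̄_m)² = 257.3350  ⇒  Var(R_m) = 257.3350 / 6 = 42.8892
β = Cov / Var(R_m) = 36.0467 / 42.8892 = 0.8405
E(R) = R_f + β × MRP = 1.49% + 0.8405 × 5.18% = 5.84%

5.84%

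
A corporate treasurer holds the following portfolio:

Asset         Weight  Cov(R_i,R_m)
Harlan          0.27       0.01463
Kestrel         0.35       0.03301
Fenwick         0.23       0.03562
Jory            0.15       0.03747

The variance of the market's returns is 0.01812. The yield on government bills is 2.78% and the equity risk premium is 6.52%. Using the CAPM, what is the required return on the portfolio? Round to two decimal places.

13.33%

β_Harlan = 0.01463 / 0.01812 = 0.8074
β_Kestrel = 0.03301 / 0.01812 = 1.8217
β_Fenwick = 0.03562 / 0.01812 = 1.9658
β_Jory = 0.03747 / 0.01812 = 2.0679
β_P = Σ w_i β_i = 0.27×0.8074 + 0.35×1.8217 + 0.23×1.9658 + 0.15×2.0679 = 1.6179
E(R_P) = R_f + β_P × MRP = 2.78% + 1.6179 × 6.52% = 13.33%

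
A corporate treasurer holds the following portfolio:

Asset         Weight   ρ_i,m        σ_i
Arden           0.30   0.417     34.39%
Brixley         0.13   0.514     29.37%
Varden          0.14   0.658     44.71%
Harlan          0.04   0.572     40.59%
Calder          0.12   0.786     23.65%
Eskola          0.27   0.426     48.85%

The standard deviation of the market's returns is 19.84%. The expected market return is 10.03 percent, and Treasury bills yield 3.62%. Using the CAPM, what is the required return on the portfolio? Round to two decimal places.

9.81%

β_Arden = 0.417 × 34.39% / 19.84% = 0.7228
β_Brixley = 0.514 × 29.37% / 19.84% = 0.7609
β_Varden = 0.658 × 44.71% / 19.84% = 1.4828
β_Harlan = 0.572 × 40.59% / 19.84% = 1.1702
β_Calder = 0.786 × 23.65% / 19.84% = 0.9369
β_Eskola = 0.426 × 48.85% / 19.84% = 1.0489
β_P = Σ w_i β_i = 0.30×0.7228 + 0.13×0.7609 + 0.14×1.4828 + 0.04×1.1702 + 0.12×0.9369 + 0.27×1.0489 = 0.9658
MRP = 10.03% − 3.62% = 6.41%
E(R_P) = R_f + β_P × MRP = 3.62% + 0.9658 × 6.41% = 9.81%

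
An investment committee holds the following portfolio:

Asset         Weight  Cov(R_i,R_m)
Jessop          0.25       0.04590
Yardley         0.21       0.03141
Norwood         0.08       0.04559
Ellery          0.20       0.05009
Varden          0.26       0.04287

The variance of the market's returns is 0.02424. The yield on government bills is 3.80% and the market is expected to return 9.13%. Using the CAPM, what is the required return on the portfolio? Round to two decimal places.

13.23%

β_Jessop = 0.04590 / 0.02424 = 1.8936
β_Yardley = 0.03141 / 0.02424 = 1.2958
β_Norwood = 0.04559 / 0.02424 = 1.8808
β_Ellery = 0.05009 / 0.02424 = 2.0664
β_Varden = 0.04287 / 0.02424 = 1.7686
β_P = Σ w_i β_i = 0.25×1.8936 + 0.21×1.2958 + 0.08×1.8808 + 0.20×2.0664 + 0.26×1.7686 = 1.7691
MRP = 9.13% − 3.80% = 5.33%
E(R_P) = R_f + β_P × MRP = 3.80% + 1.7691 × 5.33% = 13.23%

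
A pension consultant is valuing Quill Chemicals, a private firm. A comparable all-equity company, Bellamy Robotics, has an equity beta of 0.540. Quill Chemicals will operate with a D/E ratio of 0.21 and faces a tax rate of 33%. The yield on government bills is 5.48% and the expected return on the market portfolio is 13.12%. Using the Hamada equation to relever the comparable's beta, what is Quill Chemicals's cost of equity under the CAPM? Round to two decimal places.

10.19%

β_L = β_U × [1 + (1 − t)(D/E)] = 0.540 × [1 + (1 − 0.33) × 0.21]
    = 0.540 × [1 + 0.67 × 0.21] = 0.540 × 1.1407 = 0.6160
MRP = 13.12% − 5.48% = 7.64%
E(R) = R_f + β_L × MRP = 5.48% + 0.6160 × 7.64% = 10.19%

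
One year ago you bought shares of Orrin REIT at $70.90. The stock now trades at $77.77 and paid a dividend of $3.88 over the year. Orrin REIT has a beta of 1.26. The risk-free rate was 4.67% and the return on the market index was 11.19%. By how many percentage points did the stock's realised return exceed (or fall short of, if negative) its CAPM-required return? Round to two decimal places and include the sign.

Realised HPR = (P1 + D1 − P0) / P0 = (77.77 + 3.88 − 70.90) / 70.90 = 10.75 / 70.90 = 15.1622%
MRP = 11.19% − 4.67% = 6.52%
CAPM required = R_f + β·MRP = 4.67% + 1.26 × 6.52% = 12.8852%
α = realised − required = 15.1622% − 12.8852% = +2.28%

+2.28%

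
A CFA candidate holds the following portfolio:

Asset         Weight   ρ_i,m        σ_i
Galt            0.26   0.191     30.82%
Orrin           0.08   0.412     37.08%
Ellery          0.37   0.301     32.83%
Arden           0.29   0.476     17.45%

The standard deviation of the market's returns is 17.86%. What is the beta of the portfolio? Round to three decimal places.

0.494

β_Galt = 0.191 × 30.82% / 17.86% = 0.3296
β_Orrin = 0.412 × 37.08% / 17.86% = 0.8554
β_Ellery = 0.301 × 32.83% / 17.86% = 0.5533
β_Arden = 0.476 × 17.45% / 17.86% = 0.4651
β_P = Σ w_i β_i = 0.26×0.3296 + 0.08×0.8554 + 0.37×0.5533 + 0.29×0.4651 = 0.4937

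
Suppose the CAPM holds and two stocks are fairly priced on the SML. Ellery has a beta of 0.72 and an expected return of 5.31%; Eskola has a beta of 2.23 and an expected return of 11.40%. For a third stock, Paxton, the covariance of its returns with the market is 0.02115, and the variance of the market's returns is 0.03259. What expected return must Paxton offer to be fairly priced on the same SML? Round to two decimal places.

5.02%

MRP = (11.40% − 5.31%) / (2.23 − 0.72) = 4.0331%
R_f = 5.31% − 0.72 × 4.0331% = 2.4062%
β_Paxton = Cov / Var(R_m) = 0.02115 / 0.03259 = 0.6490
E(R_Paxton) = R_f + β × MRP = 2.4062% + 0.6490 × 4.0331% = 5.02%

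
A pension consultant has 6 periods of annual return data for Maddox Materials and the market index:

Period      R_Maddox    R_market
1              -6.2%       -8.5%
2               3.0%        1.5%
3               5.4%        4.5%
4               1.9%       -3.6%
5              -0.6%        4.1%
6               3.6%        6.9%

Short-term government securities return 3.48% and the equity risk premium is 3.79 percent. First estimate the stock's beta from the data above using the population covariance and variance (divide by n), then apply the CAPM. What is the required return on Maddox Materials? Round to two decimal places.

Mean R_i = (-6.2 + 3.0 + 5.4 + 1.9 − 0.6 + 3.6) / 6 = 1.1833%
Mean R_m = (-8.5 + 1.5 + 4.5 − 3.6 + 4.1 + 6.9) / 6 = 0.8167%
Σ(R_i − R̄_i)(R_m − R̄_m) = 91.2417  ⇒  Cov = 91.2417 / 6 = 15.2070
Σ(R_m − R̄_m)² = 168.1283  ⇒  Var(R_m) = 168.1283 / 6 = 28.0214
β = Cov / Var(R_m) = 15.2070 / 28.0214 = 0.5427
E(R) = R_f + β × MRP = 3.48% + 0.5427 × 3.79% = 5.54%

5.54%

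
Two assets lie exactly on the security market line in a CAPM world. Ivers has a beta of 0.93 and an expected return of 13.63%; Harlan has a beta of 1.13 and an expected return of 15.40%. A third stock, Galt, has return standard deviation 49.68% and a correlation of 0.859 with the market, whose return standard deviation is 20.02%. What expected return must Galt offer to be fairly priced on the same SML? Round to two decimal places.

24.26%

MRP = (15.40% − 13.63%) / (1.13 − 0.93) = 8.8500%
R_f = 13.63% − 0.93 × 8.8500% = 5.3995%
β_Galt = ρ·σ_i/σ_m = 0.859 × 49.68 / 20.02 = 2.1316
E(R_Galt) = R_f + β × MRP = 5.3995% + 2.1316 × 8.8500% = 24.26%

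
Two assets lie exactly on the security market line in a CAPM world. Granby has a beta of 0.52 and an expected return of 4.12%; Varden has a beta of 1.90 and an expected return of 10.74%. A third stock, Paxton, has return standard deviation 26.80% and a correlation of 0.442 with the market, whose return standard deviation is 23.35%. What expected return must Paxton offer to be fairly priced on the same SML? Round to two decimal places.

4.06%

MRP = (10.74% − 4.12%) / (1.90 − 0.52) = 4.7971%
R_f = 4.12% − 0.52 × 4.7971% = 1.6255%
β_Paxton = ρ·σ_i/σ_m = 0.442 × 26.80 / 23.35 = 0.5073
E(R_Paxton) = R_f + β × MRP = 1.6255% + 0.5073 × 4.7971% = 4.06%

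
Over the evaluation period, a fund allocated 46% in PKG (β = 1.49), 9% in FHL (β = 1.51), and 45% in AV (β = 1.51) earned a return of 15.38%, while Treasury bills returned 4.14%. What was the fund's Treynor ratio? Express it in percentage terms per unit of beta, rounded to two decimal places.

7.49%

β_P = 0.46×1.49 + 0.09×1.51 + 0.45×1.51 = 1.5008
Treynor = (R_P − R_f) / β_P = (15.38% − 4.14%) / 1.5008 = 11.24% / 1.5008 = 7.49%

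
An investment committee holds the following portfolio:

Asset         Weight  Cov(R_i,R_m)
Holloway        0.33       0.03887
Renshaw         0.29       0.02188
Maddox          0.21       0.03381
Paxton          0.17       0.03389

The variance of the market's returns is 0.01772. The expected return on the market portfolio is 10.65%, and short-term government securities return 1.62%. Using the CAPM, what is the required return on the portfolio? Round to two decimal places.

17.94%

β_Holloway = 0.03887 / 0.01772 = 2.1936
β_Renshaw = 0.02188 / 0.01772 = 1.2348
β_Maddox = 0.03381 / 0.01772 = 1.9080
β_Paxton = 0.03389 / 0.01772 = 1.9125
β_P = Σ w_i β_i = 0.33×2.1936 + 0.29×1.2348 + 0.21×1.9080 + 0.17×1.9125 = 1.8078
MRP = 10.65% − 1.62% = 9.03%
E(R_P) = R_f + β_P × MRP = 1.62% + 1.8078 × 9.03% = 17.94%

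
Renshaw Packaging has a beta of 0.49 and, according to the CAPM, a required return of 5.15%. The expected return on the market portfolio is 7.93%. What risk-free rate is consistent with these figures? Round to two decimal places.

2.48%

E(R) = R_f + β(E(R_m) − R_f) = R_f(1 − β) + β·E(R_m)
5.15% = R_f × (1 − 0.49) + 0.49 × 7.93%
5.15% = R_f × 0.51 + 3.8857%
R_f = (5.15% − 3.8857%) / 0.51 = 2.48%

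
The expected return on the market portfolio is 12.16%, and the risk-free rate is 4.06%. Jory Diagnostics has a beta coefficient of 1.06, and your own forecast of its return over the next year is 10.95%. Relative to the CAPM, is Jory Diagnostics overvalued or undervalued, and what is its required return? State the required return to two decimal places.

Overvalued; required return 12.65%

MRP = 12.16% − 4.06% = 8.10%
Required return = R_f + β·MRP = 4.06% + 1.06 × 8.10% = 12.65%
Forecast 10.95% < required 12.65% → the stock plots below the SML → overvalued.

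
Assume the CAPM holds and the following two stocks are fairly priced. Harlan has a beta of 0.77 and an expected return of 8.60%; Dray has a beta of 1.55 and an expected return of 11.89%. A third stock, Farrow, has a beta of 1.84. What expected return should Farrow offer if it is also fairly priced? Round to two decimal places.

13.11%

MRP (SML slope) = (11.89% − 8.60%) / (1.55 − 0.77) = 3.29% / 0.78 = 4.2179%
R_f (intercept) = 8.60% − 0.77 × 4.2179% = 5.3522%
E(R_Farrow) = R_f + β × MRP = 5.3522% + 1.84 × 4.2179% = 13.11%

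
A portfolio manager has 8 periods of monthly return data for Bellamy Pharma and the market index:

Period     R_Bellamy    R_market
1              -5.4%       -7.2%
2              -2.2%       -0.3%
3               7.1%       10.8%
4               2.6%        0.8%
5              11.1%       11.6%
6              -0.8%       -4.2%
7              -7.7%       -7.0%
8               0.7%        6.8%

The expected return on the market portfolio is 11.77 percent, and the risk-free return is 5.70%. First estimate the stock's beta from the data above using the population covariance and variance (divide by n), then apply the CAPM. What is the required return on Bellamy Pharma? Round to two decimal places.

10.27%

Mean R_i = (-5.4 − 2.2 + 7.1 + 2.6 + 11.1 − 0.8 − 7.7 + 0.7) / 8 = 0.6750%
Mean R_m = (-7.2 − 0.3 + 10.8 + 0.8 + 11.6 − 4.2 − 7.0 + 6.8) / 8 = 1.4125%
Σ(R_i − R̄_i)(R_m − R̄_m) = 301.4525  ⇒  Cov = 301.4525 / 8 = 37.6816
Σ(R_m − R̄_m)² = 400.6888  ⇒  Var(R_m) = 400.6888 / 8 = 50.0861
β = Cov / Var(R_m) = 37.6816 / 50.0861 = 0.7523
MRP = 11.77% − 5.70% = 6.07%
E(R) = R_f + β × MRP = 5.70% + 0.7523 × 6.07% = 10.27%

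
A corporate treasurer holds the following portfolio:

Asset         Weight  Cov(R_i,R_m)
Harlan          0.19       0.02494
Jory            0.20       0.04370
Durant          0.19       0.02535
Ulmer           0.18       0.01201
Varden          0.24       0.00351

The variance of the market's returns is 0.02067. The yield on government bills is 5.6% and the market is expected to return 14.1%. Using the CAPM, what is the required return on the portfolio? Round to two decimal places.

14.36%

β_Harlan = 0.02494 / 0.02067 = 1.2066
β_Jory = 0.04370 / 0.02067 = 2.1142
β_Durant = 0.02535 / 0.02067 = 1.2264
β_Ulmer = 0.01201 / 0.02067 = 0.5810
β_Varden = 0.00351 / 0.02067 = 0.1698
β_P = Σ w_i β_i = 0.19×1.2066 + 0.20×2.1142 + 0.19×1.2264 + 0.18×0.5810 + 0.24×0.1698 = 1.0304
MRP = 14.1% − 5.6% = 8.50%
E(R_P) = R_f + β_P × MRP = 5.6% + 1.0304 × 8.5% = 14.36%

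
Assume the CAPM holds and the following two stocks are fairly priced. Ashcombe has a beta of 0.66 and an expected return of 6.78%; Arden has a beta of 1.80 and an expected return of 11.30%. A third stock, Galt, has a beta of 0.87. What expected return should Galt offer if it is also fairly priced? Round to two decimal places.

MRP (SML slope) = (11.30% − 6.78%) / (1.80 − 0.66) = 4.52% / 1.14 = 3.9649%
R_f (intercept) = 6.78% − 0.66 × 3.9649% = 4.1632%
E(R_Galt) = R_f + β × MRP = 4.1632% + 0.87 × 3.9649% = 7.61%

7.61%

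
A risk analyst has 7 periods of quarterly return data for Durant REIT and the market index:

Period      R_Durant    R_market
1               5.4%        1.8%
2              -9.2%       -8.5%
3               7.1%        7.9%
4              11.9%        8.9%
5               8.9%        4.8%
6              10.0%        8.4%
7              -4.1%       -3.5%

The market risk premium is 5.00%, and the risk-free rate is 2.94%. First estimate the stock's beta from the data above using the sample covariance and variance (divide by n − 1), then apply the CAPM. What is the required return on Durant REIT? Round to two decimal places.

Mean R_i = (5.4 − 9.2 + 7.1 + 11.9 + 8.9 + 10.0 − 4.1) / 7 = 4.2857%
Mean R_m = (1.8 − 8.5 + 7.9 + 8.9 + 4.8 + 8.4 − 3.5) / 7 = 2.8286%
Σ(R_i − R̄_i)(R_m − R̄_m) = 306.1329  ⇒  Cov = 306.1329 / 6 = 51.0222
Σ(R_m − R̄_m)² = 266.9543  ⇒  Var(R_m) = 266.9543 / 6 = 44.4924
β = Cov / Var(R_m) = 51.0222 / 44.4924 = 1.1468
E(R) = R_f + β × MRP = 2.94% + 1.1468 × 5.00% = 8.67%

8.67%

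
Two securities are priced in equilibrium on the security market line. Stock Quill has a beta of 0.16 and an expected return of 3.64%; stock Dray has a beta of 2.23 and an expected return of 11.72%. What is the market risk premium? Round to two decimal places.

3.90%

Both satisfy E(R) = R_f + β·MRP, so the slope of the SML is
MRP = (11.72% − 3.64%) / (2.23 − 0.16) = 8.08% / 2.07 = 3.9034%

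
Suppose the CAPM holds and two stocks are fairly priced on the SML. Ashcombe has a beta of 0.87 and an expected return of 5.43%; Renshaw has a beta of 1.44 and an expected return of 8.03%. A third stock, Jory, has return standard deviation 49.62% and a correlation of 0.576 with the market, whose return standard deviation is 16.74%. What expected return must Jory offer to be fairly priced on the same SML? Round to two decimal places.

9.25%

MRP = (8.03% − 5.43%) / (1.44 − 0.87) = 4.5614%
R_f = 5.43% − 0.87 × 4.5614% = 1.4616%
β_Jory = ρ·σ_i/σ_m = 0.576 × 49.62 / 16.74 = 1.7074
E(R_Jory) = R_f + β × MRP = 1.4616% + 1.7074 × 4.5614% = 9.25%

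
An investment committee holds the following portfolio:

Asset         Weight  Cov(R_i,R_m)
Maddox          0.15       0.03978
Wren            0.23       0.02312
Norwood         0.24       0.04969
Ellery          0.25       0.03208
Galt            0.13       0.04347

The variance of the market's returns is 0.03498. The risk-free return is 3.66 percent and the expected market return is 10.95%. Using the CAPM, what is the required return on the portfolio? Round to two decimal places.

11.35%

β_Maddox = 0.03978 / 0.03498 = 1.1372
β_Wren = 0.02312 / 0.03498 = 0.6609
β_Norwood = 0.04969 / 0.03498 = 1.4205
β_Ellery = 0.03208 / 0.03498 = 0.9171
β_Galt = 0.04347 / 0.03498 = 1.2427
β_P = Σ w_i β_i = 0.15×1.1372 + 0.23×0.6609 + 0.24×1.4205 + 0.25×0.9171 + 0.13×1.2427 = 1.0543
MRP = 10.95% − 3.66% = 7.29%
E(R_P) = R_f + β_P × MRP = 3.66% + 1.0543 × 7.29% = 11.35%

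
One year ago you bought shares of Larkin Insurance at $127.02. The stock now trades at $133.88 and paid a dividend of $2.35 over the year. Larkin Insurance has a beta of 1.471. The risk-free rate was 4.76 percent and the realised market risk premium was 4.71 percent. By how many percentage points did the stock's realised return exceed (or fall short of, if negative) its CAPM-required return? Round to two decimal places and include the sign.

Realised HPR = (P1 + D1 − P0) / P0 = (133.88 + 2.35 − 127.02) / 127.02 = 9.21 / 127.02 = 7.2508%
CAPM required = R_f + β·MRP = 4.76% + 1.471 × 4.71% = 11.68841%
α = realised − required = 7.2508% − 11.68841% = -4.44%

-4.44%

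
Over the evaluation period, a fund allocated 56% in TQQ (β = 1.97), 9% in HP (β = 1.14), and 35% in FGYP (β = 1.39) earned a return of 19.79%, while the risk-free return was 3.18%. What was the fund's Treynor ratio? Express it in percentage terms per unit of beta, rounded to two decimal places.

β_P = 0.56×1.97 + 0.09×1.14 + 0.35×1.39 = 1.6923
Treynor = (R_P − R_f) / β_P = (19.79% − 3.18%) / 1.6923 = 16.61% / 1.6923 = 9.82%

9.82%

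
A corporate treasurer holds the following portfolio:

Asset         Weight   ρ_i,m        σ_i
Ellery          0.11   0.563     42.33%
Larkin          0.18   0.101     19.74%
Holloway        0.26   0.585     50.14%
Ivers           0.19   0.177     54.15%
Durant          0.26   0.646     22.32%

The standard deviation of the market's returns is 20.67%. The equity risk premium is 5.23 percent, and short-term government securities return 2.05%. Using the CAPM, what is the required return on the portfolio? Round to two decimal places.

β_Ellery = 0.563 × 42.33% / 20.67% = 1.1530
β_Larkin = 0.101 × 19.74% / 20.67% = 0.0965
β_Holloway = 0.585 × 50.14% / 20.67% = 1.4191
β_Ivers = 0.177 × 54.15% / 20.67% = 0.4637
β_Durant = 0.646 × 22.32% / 20.67% = 0.6976
β_P = Σ w_i β_i = 0.11×1.1530 + 0.18×0.0965 + 0.26×1.4191 + 0.19×0.4637 + 0.26×0.6976 = 0.7826
E(R_P) = R_f + β_P × MRP = 2.05% + 0.7826 × 5.23% = 6.14%

6.14%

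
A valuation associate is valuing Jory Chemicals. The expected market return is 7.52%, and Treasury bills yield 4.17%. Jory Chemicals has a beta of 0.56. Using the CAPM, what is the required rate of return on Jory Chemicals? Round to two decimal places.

Market risk premium = E(R_m) − R_f = 7.52% − 4.17% = 3.35%
E(R) = R_f + β × MRP = 4.17% + 0.56 × 3.35% = 6.05%

6.05%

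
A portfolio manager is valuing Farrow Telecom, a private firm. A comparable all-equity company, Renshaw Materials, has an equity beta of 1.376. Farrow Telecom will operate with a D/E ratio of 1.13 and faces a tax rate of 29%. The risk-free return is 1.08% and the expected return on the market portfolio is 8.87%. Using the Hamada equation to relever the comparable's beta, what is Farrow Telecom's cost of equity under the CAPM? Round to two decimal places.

β_L = β_U × [1 + (1 − t)(D/E)] = 1.376 × [1 + (1 − 0.29) × 1.13]
    = 1.376 × [1 + 0.71 × 1.13] = 1.376 × 1.8023 = 2.4800
MRP = 8.87% − 1.08% = 7.79%
E(R) = R_f + β_L × MRP = 1.08% + 2.4800 × 7.79% = 20.40%

20.40%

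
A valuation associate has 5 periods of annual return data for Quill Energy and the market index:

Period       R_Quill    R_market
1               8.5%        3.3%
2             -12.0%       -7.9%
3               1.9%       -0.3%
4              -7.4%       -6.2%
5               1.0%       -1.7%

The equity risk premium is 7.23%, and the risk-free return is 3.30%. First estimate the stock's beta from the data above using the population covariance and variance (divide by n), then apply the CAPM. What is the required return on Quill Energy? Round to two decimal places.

16.18%

Mean R_i = (8.5 − 12.0 + 1.9 − 7.4 + 1.0) / 5 = -1.6000%
Mean R_m = (3.3 − 7.9 − 0.3 − 6.2 − 1.7) / 5 = -2.5600%
Σ(R_i − R̄_i)(R_m − R̄_m) = 145.9800  ⇒  Cov = 145.9800 / 5 = 29.1960
Σ(R_m − R̄_m)² = 81.9520  ⇒  Var(R_m) = 81.9520 / 5 = 16.3904
β = Cov / Var(R_m) = 29.1960 / 16.3904 = 1.7813
E(R) = R_f + β × MRP = 3.30% + 1.7813 × 7.23% = 16.18%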